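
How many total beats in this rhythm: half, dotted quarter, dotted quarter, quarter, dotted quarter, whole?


Let's work it out.
Beat values:
  half = 2 beats
  dotted quarter = 1.5 beats
  dotted quarter = 1.5 beats
  quarter = 1 beat
  dotted quarter = 1.5 beats
  whole = 4 beats
Sum = 2 + 1.5 + 1.5 + 1 + 1.5 + 4
= 11.5 beats


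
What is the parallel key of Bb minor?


Step by step:
Parallel keys share the same tonic but differ in mode
Bb minor → parallel is Bb major
= Bb major


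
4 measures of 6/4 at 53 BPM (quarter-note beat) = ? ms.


Quarter-note beat duration = 60000 / 53 ms
Beats per measure (6/4) = 6
One measure = 6 × 60000 / 53 = 360000 / 53 ms
4 measures = 4 × 360000 / 53 = 1440000 / 53
= 27169.8 ms


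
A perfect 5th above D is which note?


Solution.
A 5th spans 5 letter names, so from D we land on A
A perfect 5th = 7 semitones above D
Spell A at that pitch: A
= A


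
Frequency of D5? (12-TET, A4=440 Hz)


Solution.
f = 440 × 2^(n/12) where n = semitones from A4
D5: 5 semitones from A4
f = 440 × 2^(5/12)
f = 587.33 Hz


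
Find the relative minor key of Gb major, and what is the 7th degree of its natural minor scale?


Working:
The relative minor shares the major's key signature and starts on its 6th degree
6th degree = a major 6th above the tonic; a major 6th above Gb is Eb
→ relative minor of Gb major is Eb minor
Eb natural minor scale: Eb F Gb Ab Bb Cb Db
= Eb minor; 7th degree = Db


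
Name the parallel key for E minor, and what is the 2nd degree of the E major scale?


Reasoning:
Parallel keys share the same tonic but differ in mode
E minor → parallel is E major
E major scale: E F# G# A B C# D#
= E major; 2nd degree = F#


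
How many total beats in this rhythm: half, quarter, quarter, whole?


Step by step:
Beat values:
  half = 2 beats
  quarter = 1 beat
  quarter = 1 beat
  whole = 4 beats
Sum = 2 + 1 + 1 + 4
= 8 beats


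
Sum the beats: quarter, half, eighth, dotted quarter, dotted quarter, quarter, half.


Solution.
Beat values:
  quarter = 1 beat
  half = 2 beats
  eighth = 0.5 beats
  dotted quarter = 1.5 beats
  dotted quarter = 1.5 beats
  quarter = 1 beat
  half = 2 beats
Sum = 1 + 2 + 0.5 + 1.5 + 1.5 + 1 + 2
= 9.5 beats


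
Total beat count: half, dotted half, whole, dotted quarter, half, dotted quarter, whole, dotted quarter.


Step by step:
Beat values:
  half = 2 beats
  dotted half = 3 beats
  whole = 4 beats
  dotted quarter = 1.5 beats
  half = 2 beats
  dotted quarter = 1.5 beats
  whole = 4 beats
  dotted quarter = 1.5 beats
Sum = 2 + 3 + 4 + 1.5 + 2 + 1.5 + 4 + 1.5
= 19.5 beats


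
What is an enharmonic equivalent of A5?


Enharmonic notes sound the same pitch but are spelled with different letter names
A and G## name the same pitch class
= G##5


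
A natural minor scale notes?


Reasoning:
Natural minor scale pattern: W-H-W-W-H-W-W (2-1-2-2-1-2-2 semitones)
Starting from A:
  A + 2 semitones → B
  B + 1 semitone → C
  C + 2 semitones → D
  D + 2 semitones → E
  E + 1 semitone → F
  F + 2 semitones → G
  G + 2 semitones → A
Scale = A B C D E F G


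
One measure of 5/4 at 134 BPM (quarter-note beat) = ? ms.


Quarter-note beat duration = 60000 / 134 ms
Beats per measure (5/4) = 5
One measure = 5 × 60000 / 134 = 300000 / 134 ms
= 2238.8 ms


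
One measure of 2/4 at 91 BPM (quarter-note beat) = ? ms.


Step by step:
Quarter-note beat duration = 60000 / 91 ms
Beats per measure (2/4) = 2
One measure = 2 × 60000 / 91 = 120000 / 91 ms
= 1318.7 ms


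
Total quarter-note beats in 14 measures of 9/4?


Solution.
Time signature 9/4: the bottom number 4 means the quarter note gets one count
The top number 9 means 9 quarter-note beats per measure
Total = 9 × 14 measures
= 126 quarter-note beats


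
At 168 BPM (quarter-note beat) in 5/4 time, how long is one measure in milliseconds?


Reasoning:
Quarter-note beat duration = 60000 / 168 ms
Beats per measure (5/4) = 5
One measure = 5 × 60000 / 168 = 300000 / 168 ms
= 1785.7 ms


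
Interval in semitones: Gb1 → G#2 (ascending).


Working:
Absolute semitone position = octave×12 + chromatic position
Gb1: 1×12 + 6 = 18
G#2: 2×12 + 8 = 32
Difference = 32 - 18 = 14
= 14 semitones


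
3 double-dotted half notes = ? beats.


Step by step:
Base half note = 2 beats
Dot 1 adds half the previous value: +1
Dot 2 adds half the previous value: +1/2
One double-dotted half = 2 + 1 + 1/2 = 7/2
3 of them = 3 × 7/2 = 21/2
= 21/2 beats


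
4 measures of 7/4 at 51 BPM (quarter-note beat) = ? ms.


Let's work it out.
Quarter-note beat duration = 60000 / 51 ms
Beats per measure (7/4) = 7
One measure = 7 × 60000 / 51 = 420000 / 51 ms
4 measures = 4 × 420000 / 51 = 1680000 / 51
= 32941.2 ms


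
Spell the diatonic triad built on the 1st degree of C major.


Step by step:
C major scale: C D E F G A B
Diatonic triad on degree 1 stacks scale notes 1, 3, 5: C E G
C→E = 4 semitones; C→G = 7 semitones → major triad
= C E G (major)


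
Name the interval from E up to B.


Reasoning:
Letter names: E → B spans 5 letter names → a 5th
Semitones: E → B = 7 half-steps
A 5th of 7 semitones is a perfect 5th
= perfect 5th


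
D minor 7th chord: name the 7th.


Working:
Minor 7th chord = root + minor 3rd + perfect 5th + minor 7th
Seventh chords stack in thirds, so the letter names are D-F-A-C
Root: D
Minor 3rd above D: F
Perfect 5th above D: A
Minor 7th above D: C
The 7th = C


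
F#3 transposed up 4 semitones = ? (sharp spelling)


F#3: chromatic position 6 in octave 3 → absolute = 3×12 + 6 = 42
Transpose up 4: 42 + 4 = 46
46 = 3×12 + 10 → A# in octave 3
Result = A#3


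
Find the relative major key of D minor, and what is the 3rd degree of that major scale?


The relative major shares the key signature and is a minor 3rd above the minor tonic
A minor 3rd above D is F
→ relative major of D minor is F major
F major scale: F G A Bb C D E
= F major; 3rd degree = A


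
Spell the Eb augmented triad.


Augmented triad = root + major 3rd (4 semitones) + augmented 5th (8 semitones)
A triad on Eb stacks thirds, so the chord tones use letter names E-G-B
Root: Eb
Major 3rd above Eb: G
Augmented 5th above Eb: B
Chord = Eb G B


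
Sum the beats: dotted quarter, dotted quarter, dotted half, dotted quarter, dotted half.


Let's work it out.
Beat values:
  dotted quarter = 1.5 beats
  dotted quarter = 1.5 beats
  dotted half = 3 beats
  dotted quarter = 1.5 beats
  dotted half = 3 beats
Sum = 1.5 + 1.5 + 3 + 1.5 + 3
= 10.5 beats


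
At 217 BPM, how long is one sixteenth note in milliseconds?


Solution.
One quarter-note beat = 60000 / BPM = 60000 / 217 ms
Sixteenth note = 1/4 × quarter note
Duration = 1/4 × 60000 / 217 = 15000 / 217
= 69.1 ms


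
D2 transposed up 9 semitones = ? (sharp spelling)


Working:
D2: chromatic position 2 in octave 2 → absolute = 2×12 + 2 = 26
Transpose up 9: 26 + 9 = 35
35 = 2×12 + 11 → B in octave 2
Result = B2


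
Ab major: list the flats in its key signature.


Solution.
Flat major keys: C(0), F(1), Bb(2), Eb(3), Ab(4), Db(5), Gb(6), Cb(7)
Ab major has 4 flats
Order of flats: Bb Eb Ab Db Gb Cb Fb → first 4: Bb, Eb, Ab, Db
= Bb, Eb, Ab, Db


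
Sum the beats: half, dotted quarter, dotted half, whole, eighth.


Beat values:
  half = 2 beats
  dotted quarter = 1.5 beats
  dotted half = 3 beats
  whole = 4 beats
  eighth = 0.5 beats
Sum = 2 + 1.5 + 3 + 4 + 0.5
= 11 beats


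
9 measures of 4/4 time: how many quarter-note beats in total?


Time signature 4/4: the bottom number 4 means the quarter note gets one count
The top number 4 means 4 quarter-note beats per measure
Total = 4 × 9 measures
= 36 quarter-note beats


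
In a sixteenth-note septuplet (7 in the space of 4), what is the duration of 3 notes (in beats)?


Working:
Septuplet: 7 notes occupy the space of 4 sixteenth notes
Space = 4 × 1/4 = 1 beat
Each septuplet note = 1 / 7 = 1/7 beats
3 notes = 3 × 1/7 = 3/7
= 3/7 beats


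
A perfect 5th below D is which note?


Step by step:
A 5th spans 5 letter names, so from D we land on G
A perfect 5th = 7 semitones below D
Spell G at that pitch: G
= G


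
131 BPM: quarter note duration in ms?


Let's work it out.
One quarter-note beat = 60000 / BPM = 60000 / 131 ms
Duration = 60000 / 131
= 458.0 ms


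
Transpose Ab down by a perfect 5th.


Working:
perfect 5th: 5 letter names, 7 semitones
Letter: A - 4 → D
Pitch: Ab - 7 semitones, spelled as a D → Db
= Db


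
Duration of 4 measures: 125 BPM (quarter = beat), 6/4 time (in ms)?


Let's work it out.
Quarter-note beat duration = 60000 / 125 ms
Beats per measure (6/4) = 6
One measure = 6 × 60000 / 125 = 360000 / 125 ms
4 measures = 4 × 360000 / 125 = 1440000 / 125
= 11520.0 ms


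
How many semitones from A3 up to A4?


Absolute semitone position = octave×12 + chromatic position
A3: 3×12 + 9 = 45
A4: 4×12 + 9 = 57
Difference = 57 - 45 = 12
= 12 semitones


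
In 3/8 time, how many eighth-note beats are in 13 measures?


Time signature 3/8: the bottom number 8 means the eighth note gets one count
The top number 3 means 3 eighth-note beats per measure
Total = 3 × 13 measures
= 39 eighth-note beats


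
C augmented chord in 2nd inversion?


Root position: C E G#
2nd inversion: move root and 3rd up an octave
Bass note: G#
Notes (bottom to top) = G# C E


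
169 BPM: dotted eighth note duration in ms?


Step by step:
One quarter-note beat = 60000 / BPM = 60000 / 169 ms
Dotted eighth note = 3/4 × quarter note
Duration = 3/4 × 60000 / 169 = 45000 / 169
= 266.3 ms


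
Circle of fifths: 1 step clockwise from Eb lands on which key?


Solution.
Each clockwise step on the circle of fifths moves up a perfect 5th
From Eb: Eb → Bb
= Bb


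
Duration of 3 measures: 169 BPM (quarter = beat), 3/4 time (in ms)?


Quarter-note beat duration = 60000 / 169 ms
Beats per measure (3/4) = 3
One measure = 3 × 60000 / 169 = 180000 / 169 ms
3 measures = 3 × 180000 / 169 = 540000 / 169
= 3195.3 ms


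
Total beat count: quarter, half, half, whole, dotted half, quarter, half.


Let's work it out.
Beat values:
  quarter = 1 beat
  half = 2 beats
  half = 2 beats
  whole = 4 beats
  dotted half = 3 beats
  quarter = 1 beat
  half = 2 beats
Sum = 1 + 2 + 2 + 4 + 3 + 1 + 2
= 15 beats


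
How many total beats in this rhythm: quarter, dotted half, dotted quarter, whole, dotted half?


Reasoning:
Beat values:
  quarter = 1 beat
  dotted half = 3 beats
  dotted quarter = 1.5 beats
  whole = 4 beats
  dotted half = 3 beats
Sum = 1 + 3 + 1.5 + 4 + 3
= 12.5 beats


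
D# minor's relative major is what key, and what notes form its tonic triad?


Solution.
The relative major shares the key signature and is a minor 3rd above the minor tonic
A minor 3rd above D# is F#
→ relative major of D# minor is F# major
Tonic triad of F# major = root + major 3rd + perfect 5th = F# A# C#
= F# major; triad = F# A# C#


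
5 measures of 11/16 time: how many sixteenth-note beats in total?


Step by step:
Time signature 11/16: the bottom number 16 means the sixteenth note gets one count
The top number 11 means 11 sixteenth-note beats per measure
Total = 11 × 5 measures
= 55 sixteenth-note beats


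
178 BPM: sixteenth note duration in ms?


One quarter-note beat = 60000 / BPM = 60000 / 178 ms
Sixteenth note = 1/4 × quarter note
Duration = 1/4 × 60000 / 178 = 15000 / 178
= 84.3 ms


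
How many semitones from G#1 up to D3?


Let's work it out.
Absolute semitone position = octave×12 + chromatic position
G#1: 1×12 + 8 = 20
D3: 3×12 + 2 = 38
Difference = 38 - 20 = 18
= 18 semitones


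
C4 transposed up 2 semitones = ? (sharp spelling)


Let's work it out.
C4: chromatic position 0 in octave 4 → absolute = 4×12 + 0 = 48
Transpose up 2: 48 + 2 = 50
50 = 4×12 + 2 → D in octave 4
Result = D4


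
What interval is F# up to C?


Solution.
Letter names: F → C spans 5 letter names → a 5th
Semitones: F# → C = 6 half-steps
A 5th of 6 semitones is a diminished 5th
= diminished 5th


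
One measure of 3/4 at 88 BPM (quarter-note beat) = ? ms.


Quarter-note beat duration = 60000 / 88 ms
Beats per measure (3/4) = 3
One measure = 3 × 60000 / 88 = 180000 / 88 ms
= 2045.5 ms


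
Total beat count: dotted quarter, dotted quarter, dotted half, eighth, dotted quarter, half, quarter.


Let's work it out.
Beat values:
  dotted quarter = 1.5 beats
  dotted quarter = 1.5 beats
  dotted half = 3 beats
  eighth = 0.5 beats
  dotted quarter = 1.5 beats
  half = 2 beats
  quarter = 1 beat
Sum = 1.5 + 1.5 + 3 + 0.5 + 1.5 + 2 + 1
= 11 beats


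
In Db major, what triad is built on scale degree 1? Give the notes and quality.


Solution.
Db major scale: Db Eb F Gb Ab Bb C
Diatonic triad on degree 1 stacks scale notes 1, 3, 5: Db F Ab
Db→F = 4 semitones; Db→Ab = 7 semitones → major triad
= Db F Ab (major)


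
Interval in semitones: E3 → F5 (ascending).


Absolute semitone position = octave×12 + chromatic position
E3: 3×12 + 4 = 40
F5: 5×12 + 5 = 65
Difference = 65 - 40 = 25
= 25 semitones


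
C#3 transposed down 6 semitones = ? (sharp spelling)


Step by step:
C#3: chromatic position 1 in octave 3 → absolute = 3×12 + 1 = 37
Transpose down 6: 37 - 6 = 31
31 = 2×12 + 7 → G in octave 2
Result = G2


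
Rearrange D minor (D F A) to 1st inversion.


Step by step:
Root position: D F A
1st inversion: move root up an octave
Bass note: F
Notes (bottom to top) = F A D


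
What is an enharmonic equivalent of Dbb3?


Let's work it out.
Enharmonic notes sound the same pitch but are spelled with different letter names
Dbb and C name the same pitch class
= C3


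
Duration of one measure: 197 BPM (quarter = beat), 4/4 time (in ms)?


Quarter-note beat duration = 60000 / 197 ms
Beats per measure (4/4) = 4
One measure = 4 × 60000 / 197 = 240000 / 197 ms
= 1218.3 ms


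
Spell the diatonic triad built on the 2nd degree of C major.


Let's work it out.
C major scale: C D E F G A B
Diatonic triad on degree 2 stacks scale notes 2, 4, 6: D F A
D→F = 3 semitones; D→A = 7 semitones → minor triad
= D F A (minor)


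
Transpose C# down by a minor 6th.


minor 6th: 6 letter names, 8 semitones
Letter: C - 5 → E
Pitch: C# - 8 semitones, spelled as an E → E#
= E#


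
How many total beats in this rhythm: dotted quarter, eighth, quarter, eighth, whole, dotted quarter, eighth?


Let's work it out.
Beat values:
  dotted quarter = 1.5 beats
  eighth = 0.5 beats
  quarter = 1 beat
  eighth = 0.5 beats
  whole = 4 beats
  dotted quarter = 1.5 beats
  eighth = 0.5 beats
Sum = 1.5 + 0.5 + 1 + 0.5 + 4 + 1.5 + 0.5
= 9.5 beats


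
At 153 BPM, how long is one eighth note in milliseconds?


Solution.
One quarter-note beat = 60000 / BPM = 60000 / 153 ms
Eighth note = 1/2 × quarter note
Duration = 1/2 × 60000 / 153 = 30000 / 153
= 196.1 ms


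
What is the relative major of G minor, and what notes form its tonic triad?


The relative major shares the key signature and is a minor 3rd above the minor tonic
A minor 3rd above G is Bb
→ relative major of G minor is Bb major
Tonic triad of Bb major = root + major 3rd + perfect 5th = Bb D F
= Bb major; triad = Bb D F


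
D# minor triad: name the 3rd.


Minor triad = root + minor 3rd (3 semitones) + perfect 5th (7 semitones)
A triad on D# stacks thirds, so the chord tones use letter names D-F-A
Root: D#
Minor 3rd above D#: F#
Perfect 5th above D#: A#
The 3rd = F#


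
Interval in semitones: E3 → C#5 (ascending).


Step by step:
Absolute semitone position = octave×12 + chromatic position
E3: 3×12 + 4 = 40
C#5: 5×12 + 1 = 61
Difference = 61 - 40 = 21
= 21 semitones


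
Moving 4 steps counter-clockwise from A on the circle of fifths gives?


Each counter-clockwise step moves down a perfect 5th (= up a perfect 4th)
From A: A → D → G → C → F
= F


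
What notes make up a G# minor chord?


Working:
Minor triad = root + minor 3rd (3 semitones) + perfect 5th (7 semitones)
A triad on G# stacks thirds, so the chord tones use letter names G-B-D
Root: G#
Minor 3rd above G#: B
Perfect 5th above G#: D#
Chord = G# B D#


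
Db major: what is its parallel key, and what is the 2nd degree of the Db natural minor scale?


Solution.
Parallel keys share the same tonic but differ in mode
Db major → parallel is Db minor
Db natural minor scale: Db Eb Fb Gb Ab Bbb Cb
= Db minor; 2nd degree = Eb


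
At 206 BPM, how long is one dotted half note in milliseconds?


Step by step:
One quarter-note beat = 60000 / BPM = 60000 / 206 ms
Dotted half note = 3 × quarter note
Duration = 3 × 60000 / 206 = 180000 / 206
= 873.8 ms


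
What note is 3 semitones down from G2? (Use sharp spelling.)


G2: chromatic position 7 in octave 2 → absolute = 2×12 + 7 = 31
Transpose down 3: 31 - 3 = 28
28 = 2×12 + 4 → E in octave 2
Result = E2


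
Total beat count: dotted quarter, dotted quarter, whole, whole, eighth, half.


Beat values:
  dotted quarter = 1.5 beats
  dotted quarter = 1.5 beats
  whole = 4 beats
  whole = 4 beats
  eighth = 0.5 beats
  half = 2 beats
Sum = 1.5 + 1.5 + 4 + 4 + 0.5 + 2
= 13.5 beats


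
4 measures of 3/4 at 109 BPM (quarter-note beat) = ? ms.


Step by step:
Quarter-note beat duration = 60000 / 109 ms
Beats per measure (3/4) = 3
One measure = 3 × 60000 / 109 = 180000 / 109 ms
4 measures = 4 × 180000 / 109 = 720000 / 109
= 6605.5 ms


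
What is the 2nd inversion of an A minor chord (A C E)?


Working:
Root position: A C E
2nd inversion: move root and 3rd up an octave
Bass note: E
Notes (bottom to top) = E A C


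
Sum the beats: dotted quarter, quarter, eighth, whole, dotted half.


Working:
Beat values:
  dotted quarter = 1.5 beats
  quarter = 1 beat
  eighth = 0.5 beats
  whole = 4 beats
  dotted half = 3 beats
Sum = 1.5 + 1 + 0.5 + 4 + 3
= 10 beats


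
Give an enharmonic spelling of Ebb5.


Step by step:
Enharmonic notes sound the same pitch but are spelled with different letter names
Ebb and D name the same pitch class
= D5


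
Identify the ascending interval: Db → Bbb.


Letter names: D → B spans 6 letter names → a 6th
Semitones: Db → Bbb = 8 half-steps
A 6th of 8 semitones is a minor 6th
= minor 6th


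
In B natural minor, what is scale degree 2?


Natural minor scale pattern: W-H-W-W-H-W-W (2-1-2-2-1-2-2 semitones)
Starting from B:
  B + 2 semitones → C#
  C# + 1 semitone → D
  D + 2 semitones → E
  E + 2 semitones → F#
  F# + 1 semitone → G
  G + 2 semitones → A
  A + 2 semitones → B
Scale: B C# D E F# G A
Degree 2 = C#


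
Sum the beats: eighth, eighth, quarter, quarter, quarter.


Working:
Beat values:
  eighth = 0.5 beats
  eighth = 0.5 beats
  quarter = 1 beat
  quarter = 1 beat
  quarter = 1 beat
Sum = 0.5 + 0.5 + 1 + 1 + 1
= 4 beats


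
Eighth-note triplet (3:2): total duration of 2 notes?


Step by step:
Triplet: 3 notes occupy the space of 2 eighth notes
Space = 2 × 1/2 = 1 beat
Each triplet note = 1 / 3 = 1/3 beats
2 notes = 2 × 1/3 = 2/3
= 2/3 beats


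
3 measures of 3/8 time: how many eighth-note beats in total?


Reasoning:
Time signature 3/8: the bottom number 8 means the eighth note gets one count
The top number 3 means 3 eighth-note beats per measure
Total = 3 × 3 measures
= 9 eighth-note beats


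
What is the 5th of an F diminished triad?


Working:
Diminished triad = root + minor 3rd (3 semitones) + diminished 5th (6 semitones)
A triad on F stacks thirds, so the chord tones use letter names F-A-C
Root: F
Minor 3rd above F: Ab
Diminished 5th above F: Cb
The 5th = Cb


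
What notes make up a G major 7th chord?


Let's work it out.
Major 7th chord = root + major 3rd + perfect 5th + major 7th
Seventh chords stack in thirds, so the letter names are G-B-D-F
Root: G
Major 3rd above G: B
Perfect 5th above G: D
Major 7th above G: F#
Chord = G B D F#


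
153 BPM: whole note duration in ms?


Reasoning:
One quarter-note beat = 60000 / BPM = 60000 / 153 ms
Whole note = 4 × quarter note
Duration = 4 × 60000 / 153 = 240000 / 153
= 1568.6 ms


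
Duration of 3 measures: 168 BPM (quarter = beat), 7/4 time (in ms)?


Working:
Quarter-note beat duration = 60000 / 168 ms
Beats per measure (7/4) = 7
One measure = 7 × 60000 / 168 = 420000 / 168 ms
3 measures = 3 × 420000 / 168 = 1260000 / 168
= 7500.0 ms


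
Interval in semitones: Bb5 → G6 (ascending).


Let's work it out.
Absolute semitone position = octave×12 + chromatic position
Bb5: 5×12 + 10 = 70
G6: 6×12 + 7 = 79
Difference = 79 - 70 = 9
= 9 semitones


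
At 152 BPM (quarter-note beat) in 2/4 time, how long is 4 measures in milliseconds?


Quarter-note beat duration = 60000 / 152 ms
Beats per measure (2/4) = 2
One measure = 2 × 60000 / 152 = 120000 / 152 ms
4 measures = 4 × 120000 / 152 = 480000 / 152
= 3157.9 ms


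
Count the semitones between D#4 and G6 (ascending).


Reasoning:
Absolute semitone position = octave×12 + chromatic position
D#4: 4×12 + 3 = 51
G6: 6×12 + 7 = 79
Difference = 79 - 51 = 28
= 28 semitones


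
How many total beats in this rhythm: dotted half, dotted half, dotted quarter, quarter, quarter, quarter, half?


Reasoning:
Beat values:
  dotted half = 3 beats
  dotted half = 3 beats
  dotted quarter = 1.5 beats
  quarter = 1 beat
  quarter = 1 beat
  quarter = 1 beat
  half = 2 beats
Sum = 3 + 3 + 1.5 + 1 + 1 + 1 + 2
= 12.5 beats


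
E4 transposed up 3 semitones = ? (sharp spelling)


Solution.
E4: chromatic position 4 in octave 4 → absolute = 4×12 + 4 = 52
Transpose up 3: 52 + 3 = 55
55 = 4×12 + 7 → G in octave 4
Result = G4


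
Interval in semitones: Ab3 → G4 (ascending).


Working:
Absolute semitone position = octave×12 + chromatic position
Ab3: 3×12 + 8 = 44
G4: 4×12 + 7 = 55
Difference = 55 - 44 = 11
= 11 semitones


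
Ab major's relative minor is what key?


Working:
The relative minor shares the major's key signature and starts on its 6th degree
6th degree = a major 6th above the tonic; a major 6th above Ab is F
→ relative minor of Ab major is F minor
= F minor


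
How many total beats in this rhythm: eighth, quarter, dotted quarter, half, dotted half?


Solution.
Beat values:
  eighth = 0.5 beats
  quarter = 1 beat
  dotted quarter = 1.5 beats
  half = 2 beats
  dotted half = 3 beats
Sum = 0.5 + 1 + 1.5 + 2 + 3
= 8 beats


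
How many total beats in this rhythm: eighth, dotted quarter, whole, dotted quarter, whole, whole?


Beat values:
  eighth = 0.5 beats
  dotted quarter = 1.5 beats
  whole = 4 beats
  dotted quarter = 1.5 beats
  whole = 4 beats
  whole = 4 beats
Sum = 0.5 + 1.5 + 4 + 1.5 + 4 + 4
= 15.5 beats


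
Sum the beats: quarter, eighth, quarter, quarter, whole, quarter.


Solution.
Beat values:
  quarter = 1 beat
  eighth = 0.5 beats
  quarter = 1 beat
  quarter = 1 beat
  whole = 4 beats
  quarter = 1 beat
Sum = 1 + 0.5 + 1 + 1 + 4 + 1
= 8.5 beats


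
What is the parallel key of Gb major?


Let's work it out.
Parallel keys share the same tonic but differ in mode
Gb major → parallel is Gb minor
= Gb minor


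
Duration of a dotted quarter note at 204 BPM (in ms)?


One quarter-note beat = 60000 / BPM = 60000 / 204 ms
Dotted quarter note = 3/2 × quarter note
Duration = 3/2 × 60000 / 204 = 90000 / 204
= 441.2 ms


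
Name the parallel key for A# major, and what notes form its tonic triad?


Reasoning:
Parallel keys share the same tonic but differ in mode
A# major → parallel is A# minor
Tonic triad of A# minor = A# C# E#
= A# minor; triad = A# C# E#


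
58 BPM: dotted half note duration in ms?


Step by step:
One quarter-note beat = 60000 / BPM = 60000 / 58 ms
Dotted half note = 3 × quarter note
Duration = 3 × 60000 / 58 = 180000 / 58
= 3103.4 ms


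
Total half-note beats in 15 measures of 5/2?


Step by step:
Time signature 5/2: the bottom number 2 means the half note gets one count
The top number 5 means 5 half-note beats per measure
Total = 5 × 15 measures
= 75 half-note beats


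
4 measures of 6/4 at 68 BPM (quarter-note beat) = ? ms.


Solution.
Quarter-note beat duration = 60000 / 68 ms
Beats per measure (6/4) = 6
One measure = 6 × 60000 / 68 = 360000 / 68 ms
4 measures = 4 × 360000 / 68 = 1440000 / 68
= 21176.5 ms


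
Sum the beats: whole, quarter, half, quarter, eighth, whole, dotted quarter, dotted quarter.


Let's work it out.
Beat values:
  whole = 4 beats
  quarter = 1 beat
  half = 2 beats
  quarter = 1 beat
  eighth = 0.5 beats
  whole = 4 beats
  dotted quarter = 1.5 beats
  dotted quarter = 1.5 beats
Sum = 4 + 1 + 2 + 1 + 0.5 + 4 + 1.5 + 1.5
= 15.5 beats


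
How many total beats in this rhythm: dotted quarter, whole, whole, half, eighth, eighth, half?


Solution.
Beat values:
  dotted quarter = 1.5 beats
  whole = 4 beats
  whole = 4 beats
  half = 2 beats
  eighth = 0.5 beats
  eighth = 0.5 beats
  half = 2 beats
Sum = 1.5 + 4 + 4 + 2 + 0.5 + 0.5 + 2
= 14.5 beats


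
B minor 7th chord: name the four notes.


Step by step:
Minor 7th chord = root + minor 3rd + perfect 5th + minor 7th
Seventh chords stack in thirds, so the letter names are B-D-F-A
Root: B
Minor 3rd above B: D
Perfect 5th above B: F#
Minor 7th above B: A
Chord = B D F# A


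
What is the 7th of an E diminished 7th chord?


Diminished 7th chord = root + minor 3rd + diminished 5th + diminished 7th
Seventh chords stack in thirds, so the letter names are E-G-B-D
Root: E
Minor 3rd above E: G
Diminished 5th above E: Bb
Diminished 7th above E: Db
The 7th = Db


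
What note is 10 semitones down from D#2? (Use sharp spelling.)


D#2: chromatic position 3 in octave 2 → absolute = 2×12 + 3 = 27
Transpose down 10: 27 - 10 = 17
17 = 1×12 + 5 → F in octave 1
Result = F1


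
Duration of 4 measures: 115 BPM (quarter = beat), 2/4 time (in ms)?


Step by step:
Quarter-note beat duration = 60000 / 115 ms
Beats per measure (2/4) = 2
One measure = 2 × 60000 / 115 = 120000 / 115 ms
4 measures = 4 × 120000 / 115 = 480000 / 115
= 4173.9 ms


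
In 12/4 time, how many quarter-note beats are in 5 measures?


Solution.
Time signature 12/4: the bottom number 4 means the quarter note gets one count
The top number 12 means 12 quarter-note beats per measure
Total = 12 × 5 measures
= 60 quarter-note beats


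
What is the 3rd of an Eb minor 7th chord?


Reasoning:
Minor 7th chord = root + minor 3rd + perfect 5th + minor 7th
Seventh chords stack in thirds, so the letter names are E-G-B-D
Root: Eb
Minor 3rd above Eb: Gb
Perfect 5th above Eb: Bb
Minor 7th above Eb: Db
The 3rd = Gb


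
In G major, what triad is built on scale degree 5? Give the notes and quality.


G major scale: G A B C D E F#
Diatonic triad on degree 5 stacks scale notes 5, 7, 2: D F# A
D→F# = 4 semitones; D→A = 7 semitones → major triad
= D F# A (major)


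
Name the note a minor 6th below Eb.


Reasoning:
A 6th spans 6 letter names, so from E we land on G
A minor 6th = 8 semitones below Eb
Spell G at that pitch: G
= G


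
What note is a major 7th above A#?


Solution.
A 7th spans 7 letter names, so from A we land on G
A major 7th = 11 semitones above A#
Spell G at that pitch: G##
= G##


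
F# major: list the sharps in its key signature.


Solution.
Sharp major keys follow the circle of fifths: C(0), G(1), D(2), A(3), E(4), B(5), F#(6), C#(7)
F# major has 6 sharps
Order of sharps: F# C# G# D# A# E# B# → first 6: F#, C#, G#, D#, A#, E#
= F#, C#, G#, D#, A#, E#


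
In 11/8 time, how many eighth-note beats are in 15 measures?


Time signature 11/8: the bottom number 8 means the eighth note gets one count
The top number 11 means 11 eighth-note beats per measure
Total = 11 × 15 measures
= 165 eighth-note beats


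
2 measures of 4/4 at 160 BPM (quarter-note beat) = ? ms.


Step by step:
Quarter-note beat duration = 60000 / 160 ms
Beats per measure (4/4) = 4
One measure = 4 × 60000 / 160 = 240000 / 160 ms
2 measures = 2 × 240000 / 160 = 480000 / 160
= 3000.0 ms


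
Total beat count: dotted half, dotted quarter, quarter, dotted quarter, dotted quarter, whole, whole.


Beat values:
  dotted half = 3 beats
  dotted quarter = 1.5 beats
  quarter = 1 beat
  dotted quarter = 1.5 beats
  dotted quarter = 1.5 beats
  whole = 4 beats
  whole = 4 beats
Sum = 3 + 1.5 + 1 + 1.5 + 1.5 + 4 + 4
= 16.5 beats


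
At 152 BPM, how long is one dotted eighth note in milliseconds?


Reasoning:
One quarter-note beat = 60000 / BPM = 60000 / 152 ms
Dotted eighth note = 3/4 × quarter note
Duration = 3/4 × 60000 / 152 = 45000 / 152
= 296.1 ms


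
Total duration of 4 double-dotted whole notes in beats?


Working:
Base whole note = 4 beats
Dot 1 adds half the previous value: +2
Dot 2 adds half the previous value: +1
One double-dotted whole = 4 + 2 + 1 = 7
4 of them = 4 × 7 = 28
= 28 beats


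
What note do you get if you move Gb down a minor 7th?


minor 7th: 7 letter names, 10 semitones
Letter: G - 6 → A
Pitch: Gb - 10 semitones, spelled as an A → Ab
= Ab


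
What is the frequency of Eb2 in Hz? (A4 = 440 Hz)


Let's work it out.
f = 440 × 2^(n/12) where n = semitones from A4
Eb2: -30 semitones from A4
f = 440 × 2^(-30/12)
f = 77.78 Hz


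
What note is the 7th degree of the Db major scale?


Reasoning:
Major scale pattern: W-W-H-W-W-W-H (2-2-1-2-2-2-1 semitones)
Starting from Db:
  Db + 2 semitones → Eb
  Eb + 2 semitones → F
  F + 1 semitone → Gb
  Gb + 2 semitones → Ab
  Ab + 2 semitones → Bb
  Bb + 2 semitones → C
  C + 1 semitone → Db
Scale: Db Eb F Gb Ab Bb C
Degree 7 = C


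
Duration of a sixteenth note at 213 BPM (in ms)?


Solution.
One quarter-note beat = 60000 / BPM = 60000 / 213 ms
Sixteenth note = 1/4 × quarter note
Duration = 1/4 × 60000 / 213 = 15000 / 213
= 70.4 ms


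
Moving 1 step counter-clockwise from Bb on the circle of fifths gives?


Each counter-clockwise step moves down a perfect 5th (= up a perfect 4th)
From Bb: Bb → Eb
= Eb


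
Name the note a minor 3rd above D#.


A 3rd spans 3 letter names, so from D we land on F
A minor 3rd = 3 semitones above D#
Spell F at that pitch: F#
= F#


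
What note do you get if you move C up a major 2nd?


Working:
major 2nd: 2 letter names, 2 semitones
Letter: C + 1 → D
Pitch: C + 2 semitones, spelled as a D → D
= D


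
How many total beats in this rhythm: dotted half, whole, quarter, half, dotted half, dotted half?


Working:
Beat values:
  dotted half = 3 beats
  whole = 4 beats
  quarter = 1 beat
  half = 2 beats
  dotted half = 3 beats
  dotted half = 3 beats
Sum = 3 + 4 + 1 + 2 + 3 + 3
= 16 beats


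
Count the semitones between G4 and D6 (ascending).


Absolute semitone position = octave×12 + chromatic position
G4: 4×12 + 7 = 55
D6: 6×12 + 2 = 74
Difference = 74 - 55 = 19
= 19 semitones


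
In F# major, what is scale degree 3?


Working:
Major scale pattern: W-W-H-W-W-W-H (2-2-1-2-2-2-1 semitones)
Starting from F#:
  F# + 2 semitones → G#
  G# + 2 semitones → A#
  A# + 1 semitone → B
  B + 2 semitones → C#
  C# + 2 semitones → D#
  D# + 2 semitones → E#
  E# + 1 semitone → F#
Scale: F# G# A# B C# D# E#
Degree 3 = A#


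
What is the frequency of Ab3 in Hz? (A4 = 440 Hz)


Solution.
f = 440 × 2^(n/12) where n = semitones from A4
Ab3: -13 semitones from A4
f = 440 × 2^(-13/12)
f = 207.65 Hz


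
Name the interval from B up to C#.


Reasoning:
Letter names: B → C spans 2 letter names → a 2nd
Semitones: B → C# = 2 half-steps
A 2nd of 2 semitones is a major 2nd
= major 2nd


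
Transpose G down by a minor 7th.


Let's work it out.
minor 7th: 7 letter names, 10 semitones
Letter: G - 6 → A
Pitch: G - 10 semitones, spelled as an A → A
= A


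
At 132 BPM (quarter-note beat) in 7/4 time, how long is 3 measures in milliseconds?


Step by step:
Quarter-note beat duration = 60000 / 132 ms
Beats per measure (7/4) = 7
One measure = 7 × 60000 / 132 = 420000 / 132 ms
3 measures = 3 × 420000 / 132 = 1260000 / 132
= 9545.5 ms


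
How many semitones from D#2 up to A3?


Absolute semitone position = octave×12 + chromatic position
D#2: 2×12 + 3 = 27
A3: 3×12 + 9 = 45
Difference = 45 - 27 = 18
= 18 semitones


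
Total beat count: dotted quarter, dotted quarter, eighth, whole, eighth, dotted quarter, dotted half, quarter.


Working:
Beat values:
  dotted quarter = 1.5 beats
  dotted quarter = 1.5 beats
  eighth = 0.5 beats
  whole = 4 beats
  eighth = 0.5 beats
  dotted quarter = 1.5 beats
  dotted half = 3 beats
  quarter = 1 beat
Sum = 1.5 + 1.5 + 0.5 + 4 + 0.5 + 1.5 + 3 + 1
= 13.5 beats


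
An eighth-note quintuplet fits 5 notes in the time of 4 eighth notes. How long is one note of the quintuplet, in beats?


Reasoning:
Quintuplet: 5 notes occupy the space of 4 eighth notes
Space = 4 × 1/2 = 2 beats
Each quintuplet note = 2 / 5 = 2/5 beats
= 2/5 beats


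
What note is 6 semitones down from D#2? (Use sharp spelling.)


Let's work it out.
D#2: chromatic position 3 in octave 2 → absolute = 2×12 + 3 = 27
Transpose down 6: 27 - 6 = 21
21 = 1×12 + 9 → A in octave 1
Result = A1


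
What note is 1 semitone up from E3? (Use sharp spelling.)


Step by step:
E3: chromatic position 4 in octave 3 → absolute = 3×12 + 4 = 40
Transpose up 1: 40 + 1 = 41
41 = 3×12 + 5 → F in octave 3
Result = F3


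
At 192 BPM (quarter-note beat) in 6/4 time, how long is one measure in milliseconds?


Step by step:
Quarter-note beat duration = 60000 / 192 ms
Beats per measure (6/4) = 6
One measure = 6 × 60000 / 192 = 360000 / 192 ms
= 1875.0 ms


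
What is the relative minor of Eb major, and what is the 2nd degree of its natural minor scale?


Working:
The relative minor shares the major's key signature and starts on its 6th degree
6th degree = a major 6th above the tonic; a major 6th above Eb is C
→ relative minor of Eb major is C minor
C natural minor scale: C D Eb F G Ab Bb
= C minor; 2nd degree = D


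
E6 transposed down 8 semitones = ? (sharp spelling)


Solution.
E6: chromatic position 4 in octave 6 → absolute = 6×12 + 4 = 76
Transpose down 8: 76 - 8 = 68
68 = 5×12 + 8 → G# in octave 5
Result = G#5


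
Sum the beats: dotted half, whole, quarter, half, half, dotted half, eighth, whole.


Reasoning:
Beat values:
  dotted half = 3 beats
  whole = 4 beats
  quarter = 1 beat
  half = 2 beats
  half = 2 beats
  dotted half = 3 beats
  eighth = 0.5 beats
  whole = 4 beats
Sum = 3 + 4 + 1 + 2 + 2 + 3 + 0.5 + 4
= 19.5 beats


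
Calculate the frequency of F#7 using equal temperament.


f = 440 × 2^(n/12) where n = semitones from A4
F#7: 33 semitones from A4
f = 440 × 2^(33/12)
f = 2959.96 Hz


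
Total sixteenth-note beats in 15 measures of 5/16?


Time signature 5/16: the bottom number 16 means the sixteenth note gets one count
The top number 5 means 5 sixteenth-note beats per measure
Total = 5 × 15 measures
= 75 sixteenth-note beats


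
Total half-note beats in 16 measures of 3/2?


Let's work it out.
Time signature 3/2: the bottom number 2 means the half note gets one count
The top number 3 means 3 half-note beats per measure
Total = 3 × 16 measures
= 48 half-note beats


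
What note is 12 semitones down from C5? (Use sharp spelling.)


Solution.
C5: chromatic position 0 in octave 5 → absolute = 5×12 + 0 = 60
Transpose down 12: 60 - 12 = 48
48 = 4×12 + 0 → C in octave 4
Result = C4


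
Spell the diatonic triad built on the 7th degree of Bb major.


Bb major scale: Bb C D Eb F G A
Diatonic triad on degree 7 stacks scale notes 7, 2, 4: A C Eb
A→C = 3 semitones; A→Eb = 6 semitones → diminished triad
= A C Eb (diminished)


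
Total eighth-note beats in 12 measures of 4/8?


Solution.
Time signature 4/8: the bottom number 8 means the eighth note gets one count
The top number 4 means 4 eighth-note beats per measure
Total = 4 × 12 measures
= 48 eighth-note beats


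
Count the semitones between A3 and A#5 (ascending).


Reasoning:
Absolute semitone position = octave×12 + chromatic position
A3: 3×12 + 9 = 45
A#5: 5×12 + 10 = 70
Difference = 70 - 45 = 25
= 25 semitones


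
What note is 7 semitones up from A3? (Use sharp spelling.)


Let's work it out.
A3: chromatic position 9 in octave 3 → absolute = 3×12 + 9 = 45
Transpose up 7: 45 + 7 = 52
52 = 4×12 + 4 → E in octave 4
Result = E4


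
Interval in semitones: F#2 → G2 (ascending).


Let's work it out.
Absolute semitone position = octave×12 + chromatic position
F#2: 2×12 + 6 = 30
G2: 2×12 + 7 = 31
Difference = 31 - 30 = 1
= 1 semitone


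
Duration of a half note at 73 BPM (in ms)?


Solution.
One quarter-note beat = 60000 / BPM = 60000 / 73 ms
Half note = 2 × quarter note
Duration = 2 × 60000 / 73 = 120000 / 73
= 1643.8 ms


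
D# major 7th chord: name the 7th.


Working:
Major 7th chord = root + major 3rd + perfect 5th + major 7th
Seventh chords stack in thirds, so the letter names are D-F-A-C
Root: D#
Major 3rd above D#: F##
Perfect 5th above D#: A#
Major 7th above D#: C##
The 7th = C##


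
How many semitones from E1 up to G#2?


Absolute semitone position = octave×12 + chromatic position
E1: 1×12 + 4 = 16
G#2: 2×12 + 8 = 32
Difference = 32 - 16 = 16
= 16 semitones


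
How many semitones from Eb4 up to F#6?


Reasoning:
Absolute semitone position = octave×12 + chromatic position
Eb4: 4×12 + 3 = 51
F#6: 6×12 + 6 = 78
Difference = 78 - 51 = 27
= 27 semitones


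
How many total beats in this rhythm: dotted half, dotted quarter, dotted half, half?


Step by step:
Beat values:
  dotted half = 3 beats
  dotted quarter = 1.5 beats
  dotted half = 3 beats
  half = 2 beats
Sum = 3 + 1.5 + 3 + 2
= 9.5 beats


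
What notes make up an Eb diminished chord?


Diminished triad = root + minor 3rd (3 semitones) + diminished 5th (6 semitones)
A triad on Eb stacks thirds, so the chord tones use letter names E-G-B
Root: Eb
Minor 3rd above Eb: Gb
Diminished 5th above Eb: Bbb
Chord = Eb Gb Bbb


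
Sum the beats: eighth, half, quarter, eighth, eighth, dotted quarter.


Beat values:
  eighth = 0.5 beats
  half = 2 beats
  quarter = 1 beat
  eighth = 0.5 beats
  eighth = 0.5 beats
  dotted quarter = 1.5 beats
Sum = 0.5 + 2 + 1 + 0.5 + 0.5 + 1.5
= 6 beats


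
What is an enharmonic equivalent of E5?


Let's work it out.
Enharmonic notes sound the same pitch but are spelled with different letter names
E and Fb name the same pitch class
= Fb5


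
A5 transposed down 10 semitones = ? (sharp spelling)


Let's work it out.
A5: chromatic position 9 in octave 5 → absolute = 5×12 + 9 = 69
Transpose down 10: 69 - 10 = 59
59 = 4×12 + 11 → B in octave 4
Result = B4


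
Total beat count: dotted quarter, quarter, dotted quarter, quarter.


Let's work it out.
Beat values:
  dotted quarter = 1.5 beats
  quarter = 1 beat
  dotted quarter = 1.5 beats
  quarter = 1 beat
Sum = 1.5 + 1 + 1.5 + 1
= 5 beats


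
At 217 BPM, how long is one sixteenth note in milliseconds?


Step by step:
One quarter-note beat = 60000 / BPM = 60000 / 217 ms
Sixteenth note = 1/4 × quarter note
Duration = 1/4 × 60000 / 217 = 15000 / 217
= 69.1 ms


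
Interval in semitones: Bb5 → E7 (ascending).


Let's work it out.
Absolute semitone position = octave×12 + chromatic position
Bb5: 5×12 + 10 = 70
E7: 7×12 + 4 = 88
Difference = 88 - 70 = 18
= 18 semitones


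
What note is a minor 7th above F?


Solution.
A 7th spans 7 letter names, so from F we land on E
A minor 7th = 10 semitones above F
Spell E at that pitch: Eb
= Eb


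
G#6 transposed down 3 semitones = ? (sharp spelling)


G#6: chromatic position 8 in octave 6 → absolute = 6×12 + 8 = 80
Transpose down 3: 80 - 3 = 77
77 = 6×12 + 5 → F in octave 6
Result = F6
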